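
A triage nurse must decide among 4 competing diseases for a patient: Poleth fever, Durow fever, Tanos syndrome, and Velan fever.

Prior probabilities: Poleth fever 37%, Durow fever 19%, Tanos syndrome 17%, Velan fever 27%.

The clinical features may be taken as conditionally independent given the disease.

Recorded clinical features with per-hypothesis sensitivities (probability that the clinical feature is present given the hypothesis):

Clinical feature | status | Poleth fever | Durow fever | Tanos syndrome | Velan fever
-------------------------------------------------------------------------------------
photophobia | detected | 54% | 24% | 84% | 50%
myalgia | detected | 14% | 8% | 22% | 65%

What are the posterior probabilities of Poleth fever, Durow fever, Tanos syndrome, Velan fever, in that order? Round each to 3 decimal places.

0.186, 0.024, 0.208, 0.582

For each hypothesis, the unnormalized posterior weight is prior × product of the clinical feature likelihoods:
  Poleth fever: 0.37 × 0.54 × 0.14 = 0.027972
  Durow fever: 0.19 × 0.24 × 0.08 = 0.003648
  Tanos syndrome: 0.17 × 0.84 × 0.22 = 0.031416
  Velan fever: 0.27 × 0.50 × 0.65 = 0.08775
The unnormalized weights sum to 0.15079.
P(Poleth fever | evidence) = 0.027972 / 0.15079 ≈ 0.186
P(Durow fever | evidence) = 0.003648 / 0.15079 ≈ 0.024
P(Tanos syndrome | evidence) = 0.031416 / 0.15079 ≈ 0.208
P(Velan fever | evidence) = 0.08775 / 0.15079 ≈ 0.582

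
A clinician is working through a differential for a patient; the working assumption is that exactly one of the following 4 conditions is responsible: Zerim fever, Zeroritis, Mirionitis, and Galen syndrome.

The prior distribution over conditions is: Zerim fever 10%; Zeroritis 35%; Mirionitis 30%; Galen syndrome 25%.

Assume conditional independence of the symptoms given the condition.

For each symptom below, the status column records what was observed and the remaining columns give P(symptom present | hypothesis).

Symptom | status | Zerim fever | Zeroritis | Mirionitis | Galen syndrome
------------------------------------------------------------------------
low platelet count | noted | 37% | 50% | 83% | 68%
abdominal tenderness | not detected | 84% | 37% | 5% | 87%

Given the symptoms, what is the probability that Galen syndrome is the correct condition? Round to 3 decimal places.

By Bayes' rule with conditional independence, the unnormalized weight for each hypothesis is prior × ∏ likelihoods (using 1 − P(present | H) for each absent symptom):
  Zerim fever: 0.10 × 0.37 × (1 − 0.84) = 0.00592
  Zeroritis: 0.35 × 0.50 × (1 − 0.37) = 0.11025
  Mirionitis: 0.30 × 0.83 × (1 − 0.05) = 0.23655
  Galen syndrome: 0.25 × 0.68 × (1 − 0.87) = 0.0221
Marginal likelihood of the evidence = 0.37482.
P(Galen syndrome | evidence) = 0.0221 / 0.37482 ≈ 0.059.

0.059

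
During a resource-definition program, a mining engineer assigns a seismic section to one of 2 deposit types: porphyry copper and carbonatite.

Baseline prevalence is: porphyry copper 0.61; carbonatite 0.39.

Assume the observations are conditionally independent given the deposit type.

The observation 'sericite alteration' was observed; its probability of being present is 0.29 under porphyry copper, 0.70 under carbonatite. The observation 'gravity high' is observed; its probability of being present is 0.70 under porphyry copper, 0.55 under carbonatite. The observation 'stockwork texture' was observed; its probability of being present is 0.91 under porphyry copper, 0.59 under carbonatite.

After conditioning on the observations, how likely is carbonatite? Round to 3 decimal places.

0.440

By Bayes' rule with conditional independence, the unnormalized weight for each hypothesis is prior × ∏ likelihoods:
  porphyry copper: 0.61 × 0.29 × 0.70 × 0.91 = 0.11269
  carbonatite: 0.39 × 0.70 × 0.55 × 0.59 = 0.088589
Marginal likelihood of the evidence = 0.20127.
P(carbonatite | evidence) = 0.088589 / 0.20127 ≈ 0.440.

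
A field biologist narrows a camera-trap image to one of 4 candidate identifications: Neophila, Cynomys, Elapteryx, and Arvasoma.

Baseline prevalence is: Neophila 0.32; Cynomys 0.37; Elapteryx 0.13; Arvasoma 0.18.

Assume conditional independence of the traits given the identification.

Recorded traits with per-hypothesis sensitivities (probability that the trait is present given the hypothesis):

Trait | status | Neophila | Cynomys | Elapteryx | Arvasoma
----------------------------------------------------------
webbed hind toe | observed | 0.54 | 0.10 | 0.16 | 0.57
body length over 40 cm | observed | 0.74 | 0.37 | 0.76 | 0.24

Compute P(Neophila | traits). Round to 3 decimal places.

0.703

By Bayes' rule with conditional independence, the unnormalized weight for each hypothesis is prior × ∏ likelihoods:
  Neophila: 0.32 × 0.54 × 0.74 = 0.12787
  Cynomys: 0.37 × 0.10 × 0.37 = 0.01369
  Elapteryx: 0.13 × 0.16 × 0.76 = 0.015808
  Arvasoma: 0.18 × 0.57 × 0.24 = 0.024624
Normalizing constant Z = 0.12787 + 0.01369 + 0.015808 + 0.024624 = 0.18199.
P(Neophila | evidence) = 0.12787 / 0.18199 ≈ 0.703.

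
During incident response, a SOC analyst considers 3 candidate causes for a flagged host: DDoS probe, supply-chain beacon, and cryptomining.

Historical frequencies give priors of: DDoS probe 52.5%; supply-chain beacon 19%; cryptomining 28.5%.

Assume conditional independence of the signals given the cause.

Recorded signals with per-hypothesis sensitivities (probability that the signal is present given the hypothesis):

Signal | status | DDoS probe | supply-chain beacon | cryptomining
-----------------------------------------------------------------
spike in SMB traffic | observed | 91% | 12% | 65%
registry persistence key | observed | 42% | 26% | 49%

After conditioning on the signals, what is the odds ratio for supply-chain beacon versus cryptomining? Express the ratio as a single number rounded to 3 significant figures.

0.0653

Unnormalized posterior weight (prior times the signal likelihoods) for each of the two hypotheses:
  supply-chain beacon: 0.190 × 0.12 × 0.26 = 0.005928
  cryptomining: 0.285 × 0.65 × 0.49 = 0.090772
Posterior odds = 0.005928 / 0.090772 ≈ 0.0653.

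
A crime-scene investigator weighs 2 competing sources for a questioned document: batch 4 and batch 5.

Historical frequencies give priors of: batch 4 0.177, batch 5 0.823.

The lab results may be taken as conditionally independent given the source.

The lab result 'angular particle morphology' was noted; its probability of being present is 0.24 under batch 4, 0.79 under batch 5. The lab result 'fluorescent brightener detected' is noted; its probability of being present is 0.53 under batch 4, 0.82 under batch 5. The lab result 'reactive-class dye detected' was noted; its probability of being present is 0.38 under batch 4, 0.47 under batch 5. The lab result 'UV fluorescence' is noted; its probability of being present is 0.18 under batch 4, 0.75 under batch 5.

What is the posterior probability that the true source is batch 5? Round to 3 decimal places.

For each hypothesis, the unnormalized posterior weight is prior × product of the lab result likelihoods:
  batch 4: 0.177 × 0.24 × 0.53 × 0.38 × 0.18 = 0.00154
  batch 5: 0.823 × 0.79 × 0.82 × 0.47 × 0.75 = 0.18793
The unnormalized weights sum to 0.18947.
P(batch 5 | evidence) = 0.18793 / 0.18947 ≈ 0.992.

0.992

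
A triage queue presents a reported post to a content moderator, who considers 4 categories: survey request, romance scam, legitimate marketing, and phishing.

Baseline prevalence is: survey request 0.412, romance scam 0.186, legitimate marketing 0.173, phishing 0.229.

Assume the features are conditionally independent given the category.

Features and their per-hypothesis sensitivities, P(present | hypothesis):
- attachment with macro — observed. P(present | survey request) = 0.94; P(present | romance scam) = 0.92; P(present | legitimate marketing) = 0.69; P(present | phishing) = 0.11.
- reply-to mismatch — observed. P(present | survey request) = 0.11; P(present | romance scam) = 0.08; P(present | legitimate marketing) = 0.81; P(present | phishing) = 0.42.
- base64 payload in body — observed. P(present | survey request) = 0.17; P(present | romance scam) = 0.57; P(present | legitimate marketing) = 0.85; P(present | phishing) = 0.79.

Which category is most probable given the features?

By Bayes' rule with conditional independence, the unnormalized weight for each hypothesis is prior × ∏ likelihoods:
  survey request: 0.412 × 0.94 × 0.11 × 0.17 = 0.0072421
  romance scam: 0.186 × 0.92 × 0.08 × 0.57 = 0.0078031
  legitimate marketing: 0.173 × 0.69 × 0.81 × 0.85 = 0.082186
  phishing: 0.229 × 0.11 × 0.42 × 0.79 = 0.008358
Normalizing constant Z = 0.0072421 + 0.0078031 + 0.082186 + 0.008358 = 0.10559.
P(survey request | evidence) ≈ 0.0072421 / 0.10559 ≈ 0.069
P(romance scam | evidence) ≈ 0.0078031 / 0.10559 ≈ 0.074
P(legitimate marketing | evidence) ≈ 0.082186 / 0.10559 ≈ 0.778
P(phishing | evidence) ≈ 0.008358 / 0.10559 ≈ 0.079
The largest is 0.778, so legitimate marketing is most probable.

legitimate marketing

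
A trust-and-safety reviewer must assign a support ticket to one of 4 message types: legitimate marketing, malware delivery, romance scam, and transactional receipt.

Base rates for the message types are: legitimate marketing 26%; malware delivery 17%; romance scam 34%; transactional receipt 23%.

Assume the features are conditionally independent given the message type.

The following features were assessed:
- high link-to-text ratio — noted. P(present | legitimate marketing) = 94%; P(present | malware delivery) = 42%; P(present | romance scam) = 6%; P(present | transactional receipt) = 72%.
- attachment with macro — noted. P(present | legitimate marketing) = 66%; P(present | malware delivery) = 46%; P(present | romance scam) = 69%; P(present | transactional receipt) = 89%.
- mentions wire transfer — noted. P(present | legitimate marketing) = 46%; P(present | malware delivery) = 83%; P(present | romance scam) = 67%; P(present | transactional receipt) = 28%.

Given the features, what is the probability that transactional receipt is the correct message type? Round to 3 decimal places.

Multiply each prior by the joint likelihood of the feature pattern:
  legitimate marketing: 0.26 × 0.94 × 0.66 × 0.46 = 0.0742
  malware delivery: 0.17 × 0.42 × 0.46 × 0.83 = 0.027261
  romance scam: 0.34 × 0.06 × 0.69 × 0.67 = 0.0094309
  transactional receipt: 0.23 × 0.72 × 0.89 × 0.28 = 0.041268
The unnormalized weights sum to 0.15216.
P(transactional receipt | evidence) = 0.041268 / 0.15216 ≈ 0.271.

0.271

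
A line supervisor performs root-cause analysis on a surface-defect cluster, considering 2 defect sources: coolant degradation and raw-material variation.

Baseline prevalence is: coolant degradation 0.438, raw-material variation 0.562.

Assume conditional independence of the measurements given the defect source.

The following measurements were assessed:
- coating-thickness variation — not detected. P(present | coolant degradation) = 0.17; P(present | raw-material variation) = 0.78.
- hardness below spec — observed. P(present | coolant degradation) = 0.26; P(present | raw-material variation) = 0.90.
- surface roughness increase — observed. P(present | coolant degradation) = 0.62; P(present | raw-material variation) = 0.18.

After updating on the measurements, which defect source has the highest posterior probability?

For each hypothesis, the unnormalized posterior weight is prior × product of the measurement likelihoods (using 1 − P(present | H) for each absent measurement):
  coolant degradation: 0.438 × (1 − 0.17) × 0.26 × 0.62 = 0.058603
  raw-material variation: 0.562 × (1 − 0.78) × 0.90 × 0.18 = 0.02003
Normalizing constant Z = 0.058603 + 0.02003 = 0.078632.
P(coolant degradation | evidence) ≈ 0.058603 / 0.078632 ≈ 0.745
P(raw-material variation | evidence) ≈ 0.02003 / 0.078632 ≈ 0.255
The largest is 0.745, so coolant degradation is most probable.

coolant degradation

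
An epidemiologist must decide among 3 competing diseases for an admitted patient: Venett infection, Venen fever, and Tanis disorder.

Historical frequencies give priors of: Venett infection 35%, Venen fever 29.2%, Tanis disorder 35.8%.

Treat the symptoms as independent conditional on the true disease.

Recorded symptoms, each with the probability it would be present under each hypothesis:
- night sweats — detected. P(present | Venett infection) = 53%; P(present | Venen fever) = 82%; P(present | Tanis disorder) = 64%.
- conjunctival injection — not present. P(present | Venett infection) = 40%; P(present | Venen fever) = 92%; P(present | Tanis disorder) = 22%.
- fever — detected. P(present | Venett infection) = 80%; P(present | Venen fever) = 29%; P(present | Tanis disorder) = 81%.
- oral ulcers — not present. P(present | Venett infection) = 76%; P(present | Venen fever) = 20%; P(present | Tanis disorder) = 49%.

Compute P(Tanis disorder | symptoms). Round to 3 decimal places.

0.741

By Bayes' rule with conditional independence, the unnormalized weight for each hypothesis is prior × ∏ likelihoods (using 1 − P(present | H) for each absent symptom):
  Venett infection: 0.350 × 0.53 × (1 − 0.40) × 0.80 × (1 − 0.76) = 0.02137
  Venen fever: 0.292 × 0.82 × (1 − 0.92) × 0.29 × (1 − 0.20) = 0.004444
  Tanis disorder: 0.358 × 0.64 × (1 − 0.22) × 0.81 × (1 − 0.49) = 0.073827
Normalizing constant Z = 0.02137 + 0.004444 + 0.073827 = 0.09964.
P(Tanis disorder | evidence) = 0.073827 / 0.09964 ≈ 0.741.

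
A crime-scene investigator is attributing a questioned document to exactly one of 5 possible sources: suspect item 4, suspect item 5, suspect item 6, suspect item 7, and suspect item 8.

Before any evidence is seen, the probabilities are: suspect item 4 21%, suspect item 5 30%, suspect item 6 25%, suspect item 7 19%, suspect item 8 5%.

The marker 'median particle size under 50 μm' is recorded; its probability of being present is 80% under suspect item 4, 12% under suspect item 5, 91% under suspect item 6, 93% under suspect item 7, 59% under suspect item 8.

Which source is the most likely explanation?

suspect item 6

Multiply each prior by the likelihood of the marker:
  suspect item 4: 0.21 × 0.80 = 0.168
  suspect item 5: 0.30 × 0.12 = 0.036
  suspect item 6: 0.25 × 0.91 = 0.2275
  suspect item 7: 0.19 × 0.93 = 0.1767
  suspect item 8: 0.05 × 0.59 = 0.0295
The unnormalized weights sum to 0.6377.
P(suspect item 4 | evidence) ≈ 0.168 / 0.6377 ≈ 0.263
P(suspect item 5 | evidence) ≈ 0.036 / 0.6377 ≈ 0.056
P(suspect item 6 | evidence) ≈ 0.2275 / 0.6377 ≈ 0.357
P(suspect item 7 | evidence) ≈ 0.1767 / 0.6377 ≈ 0.277
P(suspect item 8 | evidence) ≈ 0.0295 / 0.6377 ≈ 0.046
The largest is 0.357, so suspect item 6 is most probable.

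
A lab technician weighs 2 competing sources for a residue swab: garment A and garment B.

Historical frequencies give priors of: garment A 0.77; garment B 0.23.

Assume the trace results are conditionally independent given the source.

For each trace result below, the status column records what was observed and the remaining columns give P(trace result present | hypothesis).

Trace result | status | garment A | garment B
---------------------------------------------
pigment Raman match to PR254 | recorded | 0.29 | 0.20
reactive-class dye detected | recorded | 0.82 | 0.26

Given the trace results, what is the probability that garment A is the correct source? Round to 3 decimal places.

0.939

By Bayes' rule with conditional independence, the unnormalized weight for each hypothesis is prior × ∏ likelihoods:
  garment A: 0.77 × 0.29 × 0.82 = 0.18311
  garment B: 0.23 × 0.20 × 0.26 = 0.01196
Normalizing constant Z = 0.18311 + 0.01196 = 0.19507.
P(garment A | evidence) = 0.18311 / 0.19507 ≈ 0.939.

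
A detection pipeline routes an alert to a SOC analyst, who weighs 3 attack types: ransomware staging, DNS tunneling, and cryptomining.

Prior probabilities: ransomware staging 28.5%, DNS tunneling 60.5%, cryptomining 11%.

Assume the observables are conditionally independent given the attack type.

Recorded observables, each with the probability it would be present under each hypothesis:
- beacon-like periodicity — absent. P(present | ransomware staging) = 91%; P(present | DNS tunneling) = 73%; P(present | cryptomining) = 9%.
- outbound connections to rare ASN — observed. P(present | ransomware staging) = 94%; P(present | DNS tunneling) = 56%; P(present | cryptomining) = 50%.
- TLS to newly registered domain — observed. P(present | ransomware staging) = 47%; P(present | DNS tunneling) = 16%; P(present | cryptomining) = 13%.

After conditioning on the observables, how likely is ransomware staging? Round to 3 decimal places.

0.349

For each hypothesis, the unnormalized posterior weight is prior × product of the observable likelihoods (using 1 − P(present | H) for each absent observable):
  ransomware staging: 0.285 × (1 − 0.91) × 0.94 × 0.47 = 0.011332
  DNS tunneling: 0.605 × (1 − 0.73) × 0.56 × 0.16 = 0.014636
  cryptomining: 0.110 × (1 − 0.09) × 0.50 × 0.13 = 0.0065065
The unnormalized weights sum to 0.032475.
P(ransomware staging | evidence) = 0.011332 / 0.032475 ≈ 0.349.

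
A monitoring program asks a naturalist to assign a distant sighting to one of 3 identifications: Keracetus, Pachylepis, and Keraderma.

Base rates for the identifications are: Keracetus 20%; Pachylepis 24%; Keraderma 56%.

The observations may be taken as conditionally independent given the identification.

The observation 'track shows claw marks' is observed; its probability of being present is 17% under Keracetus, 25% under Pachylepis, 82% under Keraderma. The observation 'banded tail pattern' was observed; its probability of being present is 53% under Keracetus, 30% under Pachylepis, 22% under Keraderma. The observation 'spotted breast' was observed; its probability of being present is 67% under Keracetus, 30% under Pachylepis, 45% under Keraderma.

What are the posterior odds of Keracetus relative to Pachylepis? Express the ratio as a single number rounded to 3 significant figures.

2.24

Posterior odds equal prior odds times the likelihood ratio; only the two competing hypotheses matter.
  Keracetus: 0.20 × 0.17 × 0.53 × 0.67 = 0.012073
  Pachylepis: 0.24 × 0.25 × 0.30 × 0.30 = 0.0054
Posterior odds = 0.012073 / 0.0054 ≈ 2.24.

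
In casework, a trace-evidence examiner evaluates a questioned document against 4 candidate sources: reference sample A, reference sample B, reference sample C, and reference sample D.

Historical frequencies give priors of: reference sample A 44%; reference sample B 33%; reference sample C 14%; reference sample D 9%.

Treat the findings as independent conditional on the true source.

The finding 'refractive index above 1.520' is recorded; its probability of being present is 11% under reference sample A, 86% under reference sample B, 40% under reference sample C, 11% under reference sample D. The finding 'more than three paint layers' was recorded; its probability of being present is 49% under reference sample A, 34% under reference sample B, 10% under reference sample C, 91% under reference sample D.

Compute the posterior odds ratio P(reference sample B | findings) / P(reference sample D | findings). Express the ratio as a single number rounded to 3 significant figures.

Posterior odds equal prior odds times the likelihood ratio; only the two competing hypotheses matter.
  reference sample B: 0.33 × 0.86 × 0.34 = 0.096492
  reference sample D: 0.09 × 0.11 × 0.91 = 0.009009
Odds(reference sample B : reference sample D) = 0.096492 / 0.009009 ≈ 10.7.

10.7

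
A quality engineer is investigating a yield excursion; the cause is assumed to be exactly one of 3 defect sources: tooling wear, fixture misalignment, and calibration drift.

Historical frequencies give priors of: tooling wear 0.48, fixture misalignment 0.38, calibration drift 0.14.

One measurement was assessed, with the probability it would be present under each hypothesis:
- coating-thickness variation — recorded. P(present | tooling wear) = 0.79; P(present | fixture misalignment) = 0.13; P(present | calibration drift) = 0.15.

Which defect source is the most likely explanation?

tooling wear

For each hypothesis, the unnormalized posterior weight is prior × likelihood:
  tooling wear: 0.48 × 0.79 = 0.3792
  fixture misalignment: 0.38 × 0.13 = 0.0494
  calibration drift: 0.14 × 0.15 = 0.021
The unnormalized weights sum to 0.4496.
P(tooling wear | evidence) ≈ 0.3792 / 0.4496 ≈ 0.843
P(fixture misalignment | evidence) ≈ 0.0494 / 0.4496 ≈ 0.110
P(calibration drift | evidence) ≈ 0.021 / 0.4496 ≈ 0.047
The largest is 0.843, so tooling wear is most probable.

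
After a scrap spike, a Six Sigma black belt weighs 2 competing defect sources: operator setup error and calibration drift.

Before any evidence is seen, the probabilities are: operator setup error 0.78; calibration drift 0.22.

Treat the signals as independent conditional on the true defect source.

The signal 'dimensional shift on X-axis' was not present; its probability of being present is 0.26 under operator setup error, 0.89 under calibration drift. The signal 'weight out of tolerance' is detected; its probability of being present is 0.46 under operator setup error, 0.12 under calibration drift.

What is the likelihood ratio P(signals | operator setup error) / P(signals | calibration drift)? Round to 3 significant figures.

Take the product of per-signal likelihoods under each hypothesis (using 1 − P(present | H) for each absent signal), then divide.
  operator setup error: (1 − 0.26) × 0.46 = 0.3404
  calibration drift: (1 − 0.89) × 0.12 = 0.0132
Bayes factor = 0.3404 / 0.0132 ≈ 25.8

25.8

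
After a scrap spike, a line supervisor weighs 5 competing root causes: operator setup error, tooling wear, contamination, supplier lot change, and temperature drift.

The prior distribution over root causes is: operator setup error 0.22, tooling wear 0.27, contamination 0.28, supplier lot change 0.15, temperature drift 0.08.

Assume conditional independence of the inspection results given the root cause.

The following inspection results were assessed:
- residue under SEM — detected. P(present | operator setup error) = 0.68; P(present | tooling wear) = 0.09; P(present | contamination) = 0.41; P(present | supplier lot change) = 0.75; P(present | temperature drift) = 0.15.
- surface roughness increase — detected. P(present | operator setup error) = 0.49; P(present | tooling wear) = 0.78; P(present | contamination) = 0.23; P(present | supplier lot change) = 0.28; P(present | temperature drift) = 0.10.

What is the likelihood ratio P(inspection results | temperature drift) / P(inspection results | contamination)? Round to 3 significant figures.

Joint likelihood of the inspection result pattern under each hypothesis:
  temperature drift: 0.15 × 0.10 = 0.015
  contamination: 0.41 × 0.23 = 0.0943
Bayes factor = 0.015 / 0.0943 ≈ 0.159

0.159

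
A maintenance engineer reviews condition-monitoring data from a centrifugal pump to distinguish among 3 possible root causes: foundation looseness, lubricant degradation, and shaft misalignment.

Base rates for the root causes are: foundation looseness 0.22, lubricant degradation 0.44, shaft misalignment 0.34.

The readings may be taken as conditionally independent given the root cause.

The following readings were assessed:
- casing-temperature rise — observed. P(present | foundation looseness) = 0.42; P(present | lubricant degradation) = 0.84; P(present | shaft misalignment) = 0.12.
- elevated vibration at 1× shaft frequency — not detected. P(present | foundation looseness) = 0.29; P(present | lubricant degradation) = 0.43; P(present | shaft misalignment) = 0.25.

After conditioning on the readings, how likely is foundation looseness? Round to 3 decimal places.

0.214

Multiply each prior by the joint likelihood of the reading pattern (using 1 − P(present | H) for each absent reading):
  foundation looseness: 0.22 × 0.42 × (1 − 0.29) = 0.065604
  lubricant degradation: 0.44 × 0.84 × (1 − 0.43) = 0.21067
  shaft misalignment: 0.34 × 0.12 × (1 − 0.25) = 0.0306
The unnormalized weights sum to 0.30688.
P(foundation looseness | evidence) = 0.065604 / 0.30688 ≈ 0.214.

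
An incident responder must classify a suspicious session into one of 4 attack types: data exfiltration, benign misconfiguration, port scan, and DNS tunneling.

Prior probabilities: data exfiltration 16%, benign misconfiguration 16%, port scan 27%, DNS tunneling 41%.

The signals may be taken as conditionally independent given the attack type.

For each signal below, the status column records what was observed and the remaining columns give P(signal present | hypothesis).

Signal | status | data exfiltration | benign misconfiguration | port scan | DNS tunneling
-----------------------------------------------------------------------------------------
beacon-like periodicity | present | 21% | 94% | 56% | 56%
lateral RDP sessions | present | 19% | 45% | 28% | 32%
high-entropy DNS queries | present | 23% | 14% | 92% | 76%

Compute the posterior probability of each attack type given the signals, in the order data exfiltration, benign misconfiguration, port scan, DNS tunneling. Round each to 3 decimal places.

Multiply each prior by the joint likelihood of the signal pattern:
  data exfiltration: 0.16 × 0.21 × 0.19 × 0.23 = 0.0014683
  benign misconfiguration: 0.16 × 0.94 × 0.45 × 0.14 = 0.0094752
  port scan: 0.27 × 0.56 × 0.28 × 0.92 = 0.038949
  DNS tunneling: 0.41 × 0.56 × 0.32 × 0.76 = 0.055839
Marginal likelihood of the evidence = 0.10573.
P(data exfiltration | evidence) = 0.0014683 / 0.10573 ≈ 0.014
P(benign misconfiguration | evidence) = 0.0094752 / 0.10573 ≈ 0.090
P(port scan | evidence) = 0.038949 / 0.10573 ≈ 0.368
P(DNS tunneling | evidence) = 0.055839 / 0.10573 ≈ 0.528

0.014, 0.090, 0.368, 0.528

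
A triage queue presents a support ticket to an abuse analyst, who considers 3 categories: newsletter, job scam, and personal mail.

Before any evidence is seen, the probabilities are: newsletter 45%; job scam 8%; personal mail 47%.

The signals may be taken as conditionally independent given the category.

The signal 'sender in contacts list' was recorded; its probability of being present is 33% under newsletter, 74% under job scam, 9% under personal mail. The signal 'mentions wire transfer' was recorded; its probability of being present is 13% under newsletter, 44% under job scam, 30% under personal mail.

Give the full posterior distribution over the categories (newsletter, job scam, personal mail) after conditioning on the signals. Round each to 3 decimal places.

By Bayes' rule with conditional independence, the unnormalized weight for each hypothesis is prior × ∏ likelihoods:
  newsletter: 0.45 × 0.33 × 0.13 = 0.019305
  job scam: 0.08 × 0.74 × 0.44 = 0.026048
  personal mail: 0.47 × 0.09 × 0.30 = 0.01269
The unnormalized weights sum to 0.058043.
P(newsletter | evidence) = 0.019305 / 0.058043 ≈ 0.333
P(job scam | evidence) = 0.026048 / 0.058043 ≈ 0.449
P(personal mail | evidence) = 0.01269 / 0.058043 ≈ 0.219

0.333, 0.449, 0.219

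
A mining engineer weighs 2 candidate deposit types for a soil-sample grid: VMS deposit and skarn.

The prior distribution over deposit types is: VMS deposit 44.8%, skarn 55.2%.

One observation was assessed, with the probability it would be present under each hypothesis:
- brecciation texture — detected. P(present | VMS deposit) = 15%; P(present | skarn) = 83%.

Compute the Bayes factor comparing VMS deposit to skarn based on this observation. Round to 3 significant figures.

0.181

The Bayes factor is the ratio of the two likelihoods.
  VMS deposit: 0.15
  skarn: 0.83
Bayes factor = 0.15 / 0.83 ≈ 0.181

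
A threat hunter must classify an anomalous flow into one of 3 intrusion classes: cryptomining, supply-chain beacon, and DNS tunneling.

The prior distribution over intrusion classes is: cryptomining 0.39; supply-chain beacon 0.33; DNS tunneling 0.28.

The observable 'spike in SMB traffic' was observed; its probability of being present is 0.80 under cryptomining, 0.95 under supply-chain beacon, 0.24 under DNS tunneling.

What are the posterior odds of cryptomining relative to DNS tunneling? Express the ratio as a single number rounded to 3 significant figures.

The normalizing constant cancels in an odds ratio, so compute prior × likelihood for the two hypotheses only:
  cryptomining: 0.39 × 0.80 = 0.312
  DNS tunneling: 0.28 × 0.24 = 0.0672
Posterior odds = 0.312 / 0.0672 ≈ 4.64.

4.64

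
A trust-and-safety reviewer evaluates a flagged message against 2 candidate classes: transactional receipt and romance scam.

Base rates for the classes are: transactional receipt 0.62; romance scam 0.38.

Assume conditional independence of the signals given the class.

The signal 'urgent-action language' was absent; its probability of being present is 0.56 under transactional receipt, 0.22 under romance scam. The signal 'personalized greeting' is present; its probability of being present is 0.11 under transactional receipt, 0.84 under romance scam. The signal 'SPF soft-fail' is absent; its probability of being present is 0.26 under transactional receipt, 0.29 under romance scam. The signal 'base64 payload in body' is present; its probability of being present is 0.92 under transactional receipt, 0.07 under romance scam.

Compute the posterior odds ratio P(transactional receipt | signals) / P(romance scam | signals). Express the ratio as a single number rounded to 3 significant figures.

1.65

Unnormalized posterior weight (prior times the signal likelihoods) for each of the two hypotheses (using 1 − P(present | H) for each absent signal):
  transactional receipt: 0.62 × (1 − 0.56) × 0.11 × (1 − 0.26) × 0.92 = 0.020429
  romance scam: 0.38 × (1 − 0.22) × 0.84 × (1 − 0.29) × 0.07 = 0.012374
Posterior odds = 0.020429 / 0.012374 ≈ 1.65.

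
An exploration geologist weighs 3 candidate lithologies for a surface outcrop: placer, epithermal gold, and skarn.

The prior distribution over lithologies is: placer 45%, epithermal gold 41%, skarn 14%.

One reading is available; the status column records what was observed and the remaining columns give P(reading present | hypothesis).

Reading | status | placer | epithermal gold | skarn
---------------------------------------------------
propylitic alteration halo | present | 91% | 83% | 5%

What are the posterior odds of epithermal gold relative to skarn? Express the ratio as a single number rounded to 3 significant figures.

48.6

Unnormalized posterior weight (prior times the reading likelihood) for each of the two hypotheses:
  epithermal gold: 0.41 × 0.83 = 0.3403
  skarn: 0.14 × 0.05 = 0.007
Posterior odds = 0.3403 / 0.007 ≈ 48.6.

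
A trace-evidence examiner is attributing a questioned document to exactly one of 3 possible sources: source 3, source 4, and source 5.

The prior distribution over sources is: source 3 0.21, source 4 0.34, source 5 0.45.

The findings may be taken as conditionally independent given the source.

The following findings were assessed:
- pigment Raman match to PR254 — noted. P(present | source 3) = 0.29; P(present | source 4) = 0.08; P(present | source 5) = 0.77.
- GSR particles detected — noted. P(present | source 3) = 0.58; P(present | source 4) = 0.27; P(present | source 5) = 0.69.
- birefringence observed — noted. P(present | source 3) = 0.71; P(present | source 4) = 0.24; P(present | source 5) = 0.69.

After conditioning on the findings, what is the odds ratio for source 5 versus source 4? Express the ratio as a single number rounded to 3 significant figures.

93.6

The normalizing constant cancels in an odds ratio, so compute prior × likelihood for the two hypotheses only:
  source 5: 0.45 × 0.77 × 0.69 × 0.69 = 0.16497
  source 4: 0.34 × 0.08 × 0.27 × 0.24 = 0.0017626
Odds(source 5 : source 4) = 0.16497 / 0.0017626 ≈ 93.6.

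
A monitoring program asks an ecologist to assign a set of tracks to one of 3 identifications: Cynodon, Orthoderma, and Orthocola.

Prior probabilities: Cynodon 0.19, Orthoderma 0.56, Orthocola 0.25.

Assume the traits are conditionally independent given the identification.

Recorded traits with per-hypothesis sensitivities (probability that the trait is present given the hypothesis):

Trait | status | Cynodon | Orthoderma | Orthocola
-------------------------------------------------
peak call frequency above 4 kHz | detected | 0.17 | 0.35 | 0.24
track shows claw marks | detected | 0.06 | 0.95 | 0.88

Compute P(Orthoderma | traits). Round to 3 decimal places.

0.773

Multiply each prior by the joint likelihood of the trait pattern:
  Cynodon: 0.19 × 0.17 × 0.06 = 0.001938
  Orthoderma: 0.56 × 0.35 × 0.95 = 0.1862
  Orthocola: 0.25 × 0.24 × 0.88 = 0.0528
The unnormalized weights sum to 0.24094.
P(Orthoderma | evidence) = 0.1862 / 0.24094 ≈ 0.773.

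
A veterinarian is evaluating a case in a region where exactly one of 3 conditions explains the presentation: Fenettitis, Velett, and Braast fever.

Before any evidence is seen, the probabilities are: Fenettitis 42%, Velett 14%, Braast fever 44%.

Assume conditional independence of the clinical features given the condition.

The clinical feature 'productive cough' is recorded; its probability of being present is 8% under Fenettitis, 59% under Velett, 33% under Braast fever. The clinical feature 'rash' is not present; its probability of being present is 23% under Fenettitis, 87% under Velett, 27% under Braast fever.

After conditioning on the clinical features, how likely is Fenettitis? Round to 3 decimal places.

For each hypothesis, the unnormalized posterior weight is prior × product of the clinical feature likelihoods (using 1 − P(present | H) for each absent clinical feature):
  Fenettitis: 0.42 × 0.08 × (1 − 0.23) = 0.025872
  Velett: 0.14 × 0.59 × (1 − 0.87) = 0.010738
  Braast fever: 0.44 × 0.33 × (1 − 0.27) = 0.106
The unnormalized weights sum to 0.14261.
P(Fenettitis | evidence) = 0.025872 / 0.14261 ≈ 0.181.

0.181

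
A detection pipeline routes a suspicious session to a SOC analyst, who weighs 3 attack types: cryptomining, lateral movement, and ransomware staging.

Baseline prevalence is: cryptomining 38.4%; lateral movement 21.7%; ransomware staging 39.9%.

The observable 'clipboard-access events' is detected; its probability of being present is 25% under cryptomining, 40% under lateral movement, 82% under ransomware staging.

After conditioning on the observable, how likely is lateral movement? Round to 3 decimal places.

0.170

For each hypothesis, the unnormalized posterior weight is prior × likelihood:
  cryptomining: 0.384 × 0.25 = 0.096
  lateral movement: 0.217 × 0.40 = 0.0868
  ransomware staging: 0.399 × 0.82 = 0.32718
Marginal likelihood of the evidence = 0.50998.
P(lateral movement | evidence) = 0.0868 / 0.50998 ≈ 0.170.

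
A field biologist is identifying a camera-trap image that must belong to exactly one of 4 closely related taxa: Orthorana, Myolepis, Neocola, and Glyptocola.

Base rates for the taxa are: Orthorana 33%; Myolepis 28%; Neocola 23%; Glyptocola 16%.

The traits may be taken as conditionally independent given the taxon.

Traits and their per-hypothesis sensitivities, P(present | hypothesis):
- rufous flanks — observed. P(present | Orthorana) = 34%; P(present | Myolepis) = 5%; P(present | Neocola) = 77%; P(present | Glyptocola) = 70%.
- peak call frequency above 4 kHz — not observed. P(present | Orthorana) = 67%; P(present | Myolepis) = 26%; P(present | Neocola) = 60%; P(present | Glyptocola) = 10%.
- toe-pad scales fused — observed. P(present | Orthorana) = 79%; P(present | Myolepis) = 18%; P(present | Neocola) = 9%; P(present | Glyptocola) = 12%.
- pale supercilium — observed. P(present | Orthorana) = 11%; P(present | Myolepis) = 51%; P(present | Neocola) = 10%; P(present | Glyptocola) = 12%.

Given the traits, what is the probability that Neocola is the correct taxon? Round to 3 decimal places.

0.102

For each hypothesis, the unnormalized posterior weight is prior × product of the trait likelihoods (using 1 − P(present | H) for each absent trait):
  Orthorana: 0.33 × 0.34 × (1 − 0.67) × 0.79 × 0.11 = 0.0032176
  Myolepis: 0.28 × 0.05 × (1 − 0.26) × 0.18 × 0.51 = 0.00095105
  Neocola: 0.23 × 0.77 × (1 − 0.60) × 0.09 × 0.10 = 0.00063756
  Glyptocola: 0.16 × 0.70 × (1 − 0.10) × 0.12 × 0.12 = 0.0014515
Normalizing constant Z = 0.0032176 + 0.00095105 + 0.00063756 + 0.0014515 = 0.0062577.
P(Neocola | evidence) = 0.00063756 / 0.0062577 ≈ 0.102.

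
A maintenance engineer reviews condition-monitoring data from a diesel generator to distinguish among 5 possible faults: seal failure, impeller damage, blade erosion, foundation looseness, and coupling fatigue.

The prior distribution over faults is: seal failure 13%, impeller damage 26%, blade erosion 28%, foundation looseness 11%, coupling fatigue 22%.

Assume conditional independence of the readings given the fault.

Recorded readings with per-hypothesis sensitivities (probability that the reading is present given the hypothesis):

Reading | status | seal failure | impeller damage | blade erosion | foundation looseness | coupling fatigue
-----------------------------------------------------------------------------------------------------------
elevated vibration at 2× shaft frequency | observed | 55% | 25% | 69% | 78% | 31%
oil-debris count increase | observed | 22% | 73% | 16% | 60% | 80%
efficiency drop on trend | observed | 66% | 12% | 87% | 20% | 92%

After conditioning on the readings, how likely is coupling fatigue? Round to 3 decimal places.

0.485

By Bayes' rule with conditional independence, the unnormalized weight for each hypothesis is prior × ∏ likelihoods:
  seal failure: 0.13 × 0.55 × 0.22 × 0.66 = 0.010382
  impeller damage: 0.26 × 0.25 × 0.73 × 0.12 = 0.005694
  blade erosion: 0.28 × 0.69 × 0.16 × 0.87 = 0.026893
  foundation looseness: 0.11 × 0.78 × 0.60 × 0.20 = 0.010296
  coupling fatigue: 0.22 × 0.31 × 0.80 × 0.92 = 0.050195
Normalizing constant Z = 0.010382 + 0.005694 + 0.026893 + 0.010296 + 0.050195 = 0.10346.
P(coupling fatigue | evidence) = 0.050195 / 0.10346 ≈ 0.485.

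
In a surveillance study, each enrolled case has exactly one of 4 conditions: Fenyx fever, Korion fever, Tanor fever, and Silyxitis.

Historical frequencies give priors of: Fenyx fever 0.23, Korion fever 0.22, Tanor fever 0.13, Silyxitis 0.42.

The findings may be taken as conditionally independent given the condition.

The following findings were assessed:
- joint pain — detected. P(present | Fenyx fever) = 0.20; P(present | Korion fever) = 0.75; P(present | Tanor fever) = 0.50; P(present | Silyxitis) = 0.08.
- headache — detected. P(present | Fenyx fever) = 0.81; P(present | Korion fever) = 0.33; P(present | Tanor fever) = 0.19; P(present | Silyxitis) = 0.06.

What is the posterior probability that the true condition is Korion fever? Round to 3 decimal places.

By Bayes' rule with conditional independence, the unnormalized weight for each hypothesis is prior × ∏ likelihoods:
  Fenyx fever: 0.23 × 0.20 × 0.81 = 0.03726
  Korion fever: 0.22 × 0.75 × 0.33 = 0.05445
  Tanor fever: 0.13 × 0.50 × 0.19 = 0.01235
  Silyxitis: 0.42 × 0.08 × 0.06 = 0.002016
Normalizing constant Z = 0.03726 + 0.05445 + 0.01235 + 0.002016 = 0.10608.
P(Korion fever | evidence) = 0.05445 / 0.10608 ≈ 0.513.

0.513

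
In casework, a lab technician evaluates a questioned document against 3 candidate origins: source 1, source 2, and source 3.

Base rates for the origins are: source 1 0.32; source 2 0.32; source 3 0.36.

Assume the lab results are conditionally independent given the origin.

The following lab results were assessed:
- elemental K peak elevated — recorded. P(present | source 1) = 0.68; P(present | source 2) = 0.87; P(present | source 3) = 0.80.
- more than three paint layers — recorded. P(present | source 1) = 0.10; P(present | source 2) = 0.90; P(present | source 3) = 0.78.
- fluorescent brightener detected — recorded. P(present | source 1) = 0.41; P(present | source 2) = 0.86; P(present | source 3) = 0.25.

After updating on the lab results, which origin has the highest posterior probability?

For each hypothesis, the unnormalized posterior weight is prior × product of the lab result likelihoods:
  source 1: 0.32 × 0.68 × 0.10 × 0.41 = 0.0089216
  source 2: 0.32 × 0.87 × 0.90 × 0.86 = 0.21548
  source 3: 0.36 × 0.80 × 0.78 × 0.25 = 0.05616
Normalizing constant Z = 0.0089216 + 0.21548 + 0.05616 = 0.28056.
P(source 1 | evidence) ≈ 0.0089216 / 0.28056 ≈ 0.032
P(source 2 | evidence) ≈ 0.21548 / 0.28056 ≈ 0.768
P(source 3 | evidence) ≈ 0.05616 / 0.28056 ≈ 0.200
The largest is 0.768, so source 2 is most probable.

source 2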